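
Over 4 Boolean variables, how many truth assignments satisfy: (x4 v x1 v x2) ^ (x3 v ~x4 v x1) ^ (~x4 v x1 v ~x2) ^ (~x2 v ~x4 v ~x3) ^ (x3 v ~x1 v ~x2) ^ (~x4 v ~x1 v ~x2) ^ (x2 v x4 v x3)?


Enumerate all 16 truth assignments over 4 variables.
Test each against every clause.
Satisfying assignments found: 7.

7


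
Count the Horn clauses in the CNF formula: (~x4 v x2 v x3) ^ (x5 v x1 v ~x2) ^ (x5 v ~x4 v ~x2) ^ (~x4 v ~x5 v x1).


A Horn clause has at most one positive literal.
Clause 1: 2 positive lit(s) -> not Horn
Clause 2: 2 positive lit(s) -> not Horn
Clause 3: 1 positive lit(s) -> Horn
Clause 4: 1 positive lit(s) -> Horn
Total Horn clauses = 2.

2


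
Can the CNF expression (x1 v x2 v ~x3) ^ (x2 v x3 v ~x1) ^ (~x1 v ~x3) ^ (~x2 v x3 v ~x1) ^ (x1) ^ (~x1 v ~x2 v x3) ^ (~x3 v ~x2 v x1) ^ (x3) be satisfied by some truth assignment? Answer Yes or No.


Check all 8 possible truth assignments.
Number of satisfying assignments found: 0.
The formula is unsatisfiable.

No


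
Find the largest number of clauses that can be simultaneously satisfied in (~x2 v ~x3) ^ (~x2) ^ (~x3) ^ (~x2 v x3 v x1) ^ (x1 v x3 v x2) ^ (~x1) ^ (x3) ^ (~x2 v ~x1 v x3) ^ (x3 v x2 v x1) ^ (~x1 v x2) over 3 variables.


Enumerate all 8 truth assignments.
For each, count how many of the 10 clauses are satisfied.
The formula is not fully satisfiable, so the maximum is below 10.
Maximum simultaneously satisfiable clauses = 9.

9


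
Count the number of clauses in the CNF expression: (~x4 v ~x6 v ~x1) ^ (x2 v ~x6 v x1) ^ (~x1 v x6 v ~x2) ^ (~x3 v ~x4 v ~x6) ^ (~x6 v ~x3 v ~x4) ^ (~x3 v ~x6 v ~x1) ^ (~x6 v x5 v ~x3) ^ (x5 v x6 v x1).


Each group enclosed in parentheses joined by ^ is one clause.
Counting the conjuncts: 8 clauses.

8


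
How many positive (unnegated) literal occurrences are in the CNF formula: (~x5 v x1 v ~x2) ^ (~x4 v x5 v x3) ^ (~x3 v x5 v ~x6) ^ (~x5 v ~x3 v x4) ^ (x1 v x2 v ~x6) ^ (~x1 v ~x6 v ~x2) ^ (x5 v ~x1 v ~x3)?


Scan each clause for unnegated literals.
Clause 1: 1 positive; Clause 2: 2 positive; Clause 3: 1 positive; Clause 4: 1 positive; Clause 5: 2 positive; Clause 6: 0 positive; Clause 7: 1 positive.
Total positive literal occurrences = 8.

8


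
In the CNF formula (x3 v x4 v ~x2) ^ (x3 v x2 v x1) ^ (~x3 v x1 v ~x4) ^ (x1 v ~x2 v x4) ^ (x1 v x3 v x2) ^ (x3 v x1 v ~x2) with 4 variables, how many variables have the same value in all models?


Find all satisfying assignments: 8 model(s).
Check which variables have the same value in every model.
No variable is fixed across all models.
Backbone size = 0.

0


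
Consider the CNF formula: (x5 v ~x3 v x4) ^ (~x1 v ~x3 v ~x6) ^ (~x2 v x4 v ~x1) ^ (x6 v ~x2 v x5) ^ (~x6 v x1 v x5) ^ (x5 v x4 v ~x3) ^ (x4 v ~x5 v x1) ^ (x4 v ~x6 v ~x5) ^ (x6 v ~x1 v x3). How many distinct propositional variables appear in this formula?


Identify each distinct variable in the formula.
Variables found: x1, x2, x3, x4, x5, x6.
Total distinct variables = 6.

6


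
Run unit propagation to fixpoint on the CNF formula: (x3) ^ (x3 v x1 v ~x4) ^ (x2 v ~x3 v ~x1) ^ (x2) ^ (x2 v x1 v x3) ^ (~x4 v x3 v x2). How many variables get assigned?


Unit propagation repeatedly assigns the literal in any unit clause, then simplifies.
Assignments in order: x3 = T, x2 = T.
No further unit clauses remain.
Total variables assigned = 2.

2


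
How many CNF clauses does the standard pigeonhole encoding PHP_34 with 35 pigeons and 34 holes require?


The PHP encoding has two parts:
1) At-least-one-hole clauses: 35 (one per pigeon, each with 34 literals).
2) At-most-one-pigeon-per-hole clauses: 34 holes * C(35,2) = 34 * 595 = 20230.
Total clauses = 35 + 20230 = 20265.

20265


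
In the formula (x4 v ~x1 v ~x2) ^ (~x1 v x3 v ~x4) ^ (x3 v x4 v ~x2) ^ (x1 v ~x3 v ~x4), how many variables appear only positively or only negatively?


A pure literal appears in only one polarity across all clauses.
Pure literals: x2 (negative only).
Count = 1.

1


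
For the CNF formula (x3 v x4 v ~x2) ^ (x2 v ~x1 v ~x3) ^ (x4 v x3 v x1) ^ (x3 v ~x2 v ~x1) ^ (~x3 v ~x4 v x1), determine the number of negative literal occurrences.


Scan each clause for negated literals.
Clause 1: 1 negative; Clause 2: 2 negative; Clause 3: 0 negative; Clause 4: 2 negative; Clause 5: 2 negative.
Total negative literal occurrences = 7.

7


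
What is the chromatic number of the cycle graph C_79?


An odd cycle cannot be 2-colored: alternating two colors around the cycle returns to the start with a conflict.
Since 79 is odd, three colors are required (and three suffice).
Chromatic number = 3.

3


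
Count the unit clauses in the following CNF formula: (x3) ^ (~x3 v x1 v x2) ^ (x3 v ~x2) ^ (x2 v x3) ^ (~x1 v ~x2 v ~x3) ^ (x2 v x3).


A unit clause contains exactly one literal.
Unit clauses found: (x3).
Count = 1.

1


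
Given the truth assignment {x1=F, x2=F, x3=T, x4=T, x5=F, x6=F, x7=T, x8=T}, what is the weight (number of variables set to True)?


The weight is the number of variables assigned True.
True variables: x3, x4, x7, x8.
Weight = 4.

4


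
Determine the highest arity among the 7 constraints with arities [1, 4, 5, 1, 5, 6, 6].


The arities are: 1, 4, 5, 1, 5, 6, 6.
Scan for the maximum value.
Maximum arity = 6.

6


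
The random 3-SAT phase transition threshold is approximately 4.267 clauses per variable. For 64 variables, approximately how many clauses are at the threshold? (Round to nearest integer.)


The 3-SAT phase transition occurs at approximately 4.267 clauses per variable.
m = 4.267 * 64 = 273.088.
Rounded to nearest integer: 273.

273


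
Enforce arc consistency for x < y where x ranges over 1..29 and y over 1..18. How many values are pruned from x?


For the constraint x < y, x needs a supporting value in y's domain.
x can be at most 17 (one less than y's maximum).
Valid x values from domain: 17 out of 29.
Pruned = 29 - 17 = 12.

12


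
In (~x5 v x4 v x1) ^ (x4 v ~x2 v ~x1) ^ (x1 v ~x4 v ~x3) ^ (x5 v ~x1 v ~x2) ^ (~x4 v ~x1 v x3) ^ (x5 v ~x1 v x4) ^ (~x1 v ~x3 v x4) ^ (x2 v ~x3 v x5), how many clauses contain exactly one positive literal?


A definite clause has exactly one positive literal.
Clause 1: 2 positive -> not definite
Clause 2: 1 positive -> definite
Clause 3: 1 positive -> definite
Clause 4: 1 positive -> definite
Clause 5: 1 positive -> definite
Clause 6: 2 positive -> not definite
Clause 7: 1 positive -> definite
Clause 8: 2 positive -> not definite
Definite clause count = 5.

5


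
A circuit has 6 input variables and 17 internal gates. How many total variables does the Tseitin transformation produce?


The Tseitin transformation introduces one auxiliary variable per gate.
Total variables = inputs + gates = 6 + 17 = 23.

23


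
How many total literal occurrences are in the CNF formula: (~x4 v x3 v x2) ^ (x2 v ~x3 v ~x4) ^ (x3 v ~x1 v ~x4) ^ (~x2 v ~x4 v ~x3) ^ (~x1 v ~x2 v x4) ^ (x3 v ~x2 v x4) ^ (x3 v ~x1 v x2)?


Clause lengths: 3, 3, 3, 3, 3, 3, 3.
Sum = 3 + 3 + 3 + 3 + 3 + 3 + 3 = 21.

21


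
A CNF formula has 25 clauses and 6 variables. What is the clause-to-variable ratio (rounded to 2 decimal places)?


Clause-to-variable ratio = clauses / variables.
25 / 6 = 4.17.

4.17


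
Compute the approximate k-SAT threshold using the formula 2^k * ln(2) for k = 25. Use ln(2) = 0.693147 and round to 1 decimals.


Using the asymptotic formula: threshold ~ 2^k * ln(2).
2^25 = 33554432.
33554432 * 0.693147 = 23258153.9.

23258153.9


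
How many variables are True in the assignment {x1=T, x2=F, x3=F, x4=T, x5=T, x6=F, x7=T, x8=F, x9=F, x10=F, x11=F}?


The weight is the number of variables assigned True.
True variables: x1, x4, x5, x7.
Weight = 4.

4


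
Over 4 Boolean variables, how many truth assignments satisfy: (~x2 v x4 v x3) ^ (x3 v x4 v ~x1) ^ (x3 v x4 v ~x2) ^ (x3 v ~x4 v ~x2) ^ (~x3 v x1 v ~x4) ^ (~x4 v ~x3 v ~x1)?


Enumerate all 16 truth assignments over 4 variables.
Test each against every clause.
Satisfying assignments found: 7.

7


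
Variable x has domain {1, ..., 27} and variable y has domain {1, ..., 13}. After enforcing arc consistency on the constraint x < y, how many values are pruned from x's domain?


For the constraint x < y, x needs a supporting value in y's domain.
x can be at most 12 (one less than y's maximum).
Valid x values from domain: 12 out of 27.
Pruned = 27 - 12 = 15.

15


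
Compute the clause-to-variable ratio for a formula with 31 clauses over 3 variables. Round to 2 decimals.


Clause-to-variable ratio = clauses / variables.
31 / 3 = 10.33.

10.33


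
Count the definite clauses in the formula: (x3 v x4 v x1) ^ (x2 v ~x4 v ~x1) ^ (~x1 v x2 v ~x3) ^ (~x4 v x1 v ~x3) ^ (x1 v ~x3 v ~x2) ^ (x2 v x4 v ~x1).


A definite clause has exactly one positive literal.
Clause 1: 3 positive -> not definite
Clause 2: 1 positive -> definite
Clause 3: 1 positive -> definite
Clause 4: 1 positive -> definite
Clause 5: 1 positive -> definite
Clause 6: 2 positive -> not definite
Definite clause count = 4.

4


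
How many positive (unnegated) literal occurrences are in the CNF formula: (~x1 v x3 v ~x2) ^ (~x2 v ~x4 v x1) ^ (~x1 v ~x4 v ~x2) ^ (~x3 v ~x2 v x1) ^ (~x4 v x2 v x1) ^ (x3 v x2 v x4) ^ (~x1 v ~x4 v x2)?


Scan each clause for unnegated literals.
Clause 1: 1 positive; Clause 2: 1 positive; Clause 3: 0 positive; Clause 4: 1 positive; Clause 5: 2 positive; Clause 6: 3 positive; Clause 7: 1 positive.
Total positive literal occurrences = 9.

9


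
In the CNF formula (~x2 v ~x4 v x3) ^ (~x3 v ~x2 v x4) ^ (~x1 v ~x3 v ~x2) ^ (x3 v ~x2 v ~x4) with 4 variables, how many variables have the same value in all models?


Find all satisfying assignments: 11 model(s).
Check which variables have the same value in every model.
No variable is fixed across all models.
Backbone size = 0.

0


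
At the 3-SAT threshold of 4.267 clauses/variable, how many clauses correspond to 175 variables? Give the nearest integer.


The 3-SAT phase transition occurs at approximately 4.267 clauses per variable.
m = 4.267 * 175 = 746.725.
Rounded to nearest integer: 747.

747


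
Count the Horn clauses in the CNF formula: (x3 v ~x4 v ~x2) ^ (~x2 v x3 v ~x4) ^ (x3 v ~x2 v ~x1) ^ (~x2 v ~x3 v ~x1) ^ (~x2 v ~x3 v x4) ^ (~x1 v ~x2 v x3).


A Horn clause has at most one positive literal.
Clause 1: 1 positive lit(s) -> Horn
Clause 2: 1 positive lit(s) -> Horn
Clause 3: 1 positive lit(s) -> Horn
Clause 4: 0 positive lit(s) -> Horn
Clause 5: 1 positive lit(s) -> Horn
Clause 6: 1 positive lit(s) -> Horn
Total Horn clauses = 6.

6


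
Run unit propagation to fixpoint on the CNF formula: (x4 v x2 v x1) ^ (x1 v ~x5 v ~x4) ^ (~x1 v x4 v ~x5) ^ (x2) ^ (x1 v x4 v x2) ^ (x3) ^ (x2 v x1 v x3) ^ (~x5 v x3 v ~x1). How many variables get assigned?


Unit propagation repeatedly assigns the literal in any unit clause, then simplifies.
Assignments in order: x2 = T, x3 = T.
No further unit clauses remain.
Total variables assigned = 2.

2


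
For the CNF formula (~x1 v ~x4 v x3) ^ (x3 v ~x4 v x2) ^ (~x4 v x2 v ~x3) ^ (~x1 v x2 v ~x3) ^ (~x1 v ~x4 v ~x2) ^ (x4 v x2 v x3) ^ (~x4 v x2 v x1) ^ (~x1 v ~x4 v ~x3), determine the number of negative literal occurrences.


Scan each clause for negated literals.
Clause 1: 2 negative; Clause 2: 1 negative; Clause 3: 2 negative; Clause 4: 2 negative; Clause 5: 3 negative; Clause 6: 0 negative; Clause 7: 1 negative; Clause 8: 3 negative.
Total negative literal occurrences = 14.

14


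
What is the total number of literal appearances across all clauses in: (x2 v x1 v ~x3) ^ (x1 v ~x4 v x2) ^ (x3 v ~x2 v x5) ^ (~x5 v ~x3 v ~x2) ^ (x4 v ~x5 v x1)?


Clause lengths: 3, 3, 3, 3, 3.
Sum = 3 + 3 + 3 + 3 + 3 = 15.

15


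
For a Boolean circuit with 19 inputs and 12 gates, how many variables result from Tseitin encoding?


The Tseitin transformation introduces one auxiliary variable per gate.
Total variables = inputs + gates = 19 + 12 = 31.

31


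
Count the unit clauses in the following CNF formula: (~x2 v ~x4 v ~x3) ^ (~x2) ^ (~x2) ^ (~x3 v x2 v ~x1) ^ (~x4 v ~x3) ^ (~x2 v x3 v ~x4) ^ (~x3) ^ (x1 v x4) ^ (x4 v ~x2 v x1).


A unit clause contains exactly one literal.
Unit clauses found: (~x2), (~x2), (~x3).
Count = 3.

3


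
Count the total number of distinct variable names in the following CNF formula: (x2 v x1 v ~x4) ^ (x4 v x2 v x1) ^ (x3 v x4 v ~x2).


Identify each distinct variable in the formula.
Variables found: x1, x2, x3, x4.
Total distinct variables = 4.

4


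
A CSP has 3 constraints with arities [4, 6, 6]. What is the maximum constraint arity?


The arities are: 4, 6, 6.
Scan for the maximum value.
Maximum arity = 6.

6


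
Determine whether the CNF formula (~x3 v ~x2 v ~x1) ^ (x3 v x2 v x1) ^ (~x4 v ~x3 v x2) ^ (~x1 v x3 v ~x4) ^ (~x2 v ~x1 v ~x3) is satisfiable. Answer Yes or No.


Check all 16 possible truth assignments.
Number of satisfying assignments found: 8.
The formula is satisfiable.

Yes


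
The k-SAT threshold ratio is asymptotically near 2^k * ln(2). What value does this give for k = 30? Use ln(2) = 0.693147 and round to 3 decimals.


Using the asymptotic formula: threshold ~ 2^k * ln(2).
2^30 = 1073741824.
1073741824 * 0.693147 = 744260924.08.

744260924.08


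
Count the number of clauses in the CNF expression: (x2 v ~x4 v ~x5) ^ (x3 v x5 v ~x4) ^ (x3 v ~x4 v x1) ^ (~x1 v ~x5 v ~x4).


Each group enclosed in parentheses joined by ^ is one clause.
Counting the conjuncts: 4 clauses.

4


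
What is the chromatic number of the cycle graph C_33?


An odd cycle cannot be 2-colored: alternating two colors around the cycle returns to the start with a conflict.
Since 33 is odd, three colors are required (and three suffice).
Chromatic number = 3.

3


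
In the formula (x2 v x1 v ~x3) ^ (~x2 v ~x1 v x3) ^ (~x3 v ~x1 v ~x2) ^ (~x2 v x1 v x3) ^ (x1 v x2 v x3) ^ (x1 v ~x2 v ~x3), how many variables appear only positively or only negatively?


A pure literal appears in only one polarity across all clauses.
No pure literals found.
Count = 0.

0


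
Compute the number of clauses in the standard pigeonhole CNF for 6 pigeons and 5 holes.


The PHP encoding has two parts:
1) At-least-one-hole clauses: 6 (one per pigeon, each with 5 literals).
2) At-most-one-pigeon-per-hole clauses: 5 holes * C(6,2) = 5 * 15 = 75.
Total clauses = 6 + 75 = 81.

81


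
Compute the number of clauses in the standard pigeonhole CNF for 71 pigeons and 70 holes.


The PHP encoding has two parts:
1) At-least-one-hole clauses: 71 (one per pigeon, each with 70 literals).
2) At-most-one-pigeon-per-hole clauses: 70 holes * C(71,2) = 70 * 2485 = 173950.
Total clauses = 71 + 173950 = 174021.

174021


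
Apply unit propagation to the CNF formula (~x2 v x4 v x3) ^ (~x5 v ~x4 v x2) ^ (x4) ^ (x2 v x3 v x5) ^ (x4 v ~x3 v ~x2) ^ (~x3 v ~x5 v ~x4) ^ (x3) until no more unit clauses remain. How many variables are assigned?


Unit propagation repeatedly assigns the literal in any unit clause, then simplifies.
Assignments in order: x4 = T, x3 = T, x5 = F.
No further unit clauses remain.
Total variables assigned = 3.

3


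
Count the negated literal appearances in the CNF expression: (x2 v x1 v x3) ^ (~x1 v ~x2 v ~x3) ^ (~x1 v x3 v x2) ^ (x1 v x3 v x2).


Scan each clause for negated literals.
Clause 1: 0 negative; Clause 2: 3 negative; Clause 3: 1 negative; Clause 4: 0 negative.
Total negative literal occurrences = 4.

4


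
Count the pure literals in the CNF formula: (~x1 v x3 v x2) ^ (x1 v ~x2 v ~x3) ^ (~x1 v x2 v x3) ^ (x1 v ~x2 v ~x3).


A pure literal appears in only one polarity across all clauses.
No pure literals found.
Count = 0.

0


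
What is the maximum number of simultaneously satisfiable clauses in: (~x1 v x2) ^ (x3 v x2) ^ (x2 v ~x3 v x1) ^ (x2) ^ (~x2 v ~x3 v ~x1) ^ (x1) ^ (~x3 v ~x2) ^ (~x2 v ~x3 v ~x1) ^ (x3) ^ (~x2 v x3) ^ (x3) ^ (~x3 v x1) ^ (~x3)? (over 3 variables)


Enumerate all 8 truth assignments.
For each, count how many of the 13 clauses are satisfied.
The formula is not fully satisfiable, so the maximum is below 13.
Maximum simultaneously satisfiable clauses = 10.

10


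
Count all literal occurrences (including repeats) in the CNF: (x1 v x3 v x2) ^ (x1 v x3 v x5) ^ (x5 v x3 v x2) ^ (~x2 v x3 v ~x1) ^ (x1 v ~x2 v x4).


Clause lengths: 3, 3, 3, 3, 3.
Sum = 3 + 3 + 3 + 3 + 3 = 15.

15


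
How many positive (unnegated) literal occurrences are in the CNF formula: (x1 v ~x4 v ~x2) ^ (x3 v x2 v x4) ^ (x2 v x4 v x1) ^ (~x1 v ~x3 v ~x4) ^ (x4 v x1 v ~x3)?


Scan each clause for unnegated literals.
Clause 1: 1 positive; Clause 2: 3 positive; Clause 3: 3 positive; Clause 4: 0 positive; Clause 5: 2 positive.
Total positive literal occurrences = 9.

9


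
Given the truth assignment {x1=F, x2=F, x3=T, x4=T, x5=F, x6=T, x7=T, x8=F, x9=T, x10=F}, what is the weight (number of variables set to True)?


The weight is the number of variables assigned True.
True variables: x3, x4, x6, x7, x9.
Weight = 5.

5


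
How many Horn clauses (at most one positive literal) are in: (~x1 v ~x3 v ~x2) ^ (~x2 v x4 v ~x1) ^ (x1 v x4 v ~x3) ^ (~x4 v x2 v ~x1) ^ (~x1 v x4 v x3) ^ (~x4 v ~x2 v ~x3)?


A Horn clause has at most one positive literal.
Clause 1: 0 positive lit(s) -> Horn
Clause 2: 1 positive lit(s) -> Horn
Clause 3: 2 positive lit(s) -> not Horn
Clause 4: 1 positive lit(s) -> Horn
Clause 5: 2 positive lit(s) -> not Horn
Clause 6: 0 positive lit(s) -> Horn
Total Horn clauses = 4.

4


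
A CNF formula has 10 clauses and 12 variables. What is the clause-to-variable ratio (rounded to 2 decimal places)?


Clause-to-variable ratio = clauses / variables.
10 / 12 = 0.83.

0.83


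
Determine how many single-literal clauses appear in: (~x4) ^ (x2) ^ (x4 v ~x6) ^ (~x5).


A unit clause contains exactly one literal.
Unit clauses found: (~x4), (x2), (~x5).
Count = 3.

3


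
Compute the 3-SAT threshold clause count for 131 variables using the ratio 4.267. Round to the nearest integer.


The 3-SAT phase transition occurs at approximately 4.267 clauses per variable.
m = 4.267 * 131 = 558.977.
Rounded to nearest integer: 559.

559


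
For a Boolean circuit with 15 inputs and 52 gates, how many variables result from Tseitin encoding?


The Tseitin transformation introduces one auxiliary variable per gate.
Total variables = inputs + gates = 15 + 52 = 67.

67


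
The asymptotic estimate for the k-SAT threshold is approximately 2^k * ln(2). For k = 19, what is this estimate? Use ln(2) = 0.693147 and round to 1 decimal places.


Using the asymptotic formula: threshold ~ 2^k * ln(2).
2^19 = 524288.
524288 * 0.693147 = 363408.7.

363408.7


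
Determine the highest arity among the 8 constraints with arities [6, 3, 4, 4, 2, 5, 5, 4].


The arities are: 6, 3, 4, 4, 2, 5, 5, 4.
Scan for the maximum value.
Maximum arity = 6.

6


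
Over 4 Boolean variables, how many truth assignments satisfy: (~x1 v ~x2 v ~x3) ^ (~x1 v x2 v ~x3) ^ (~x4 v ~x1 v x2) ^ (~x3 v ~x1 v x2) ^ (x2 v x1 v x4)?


Enumerate all 16 truth assignments over 4 variables.
Test each against every clause.
Satisfying assignments found: 9.

9


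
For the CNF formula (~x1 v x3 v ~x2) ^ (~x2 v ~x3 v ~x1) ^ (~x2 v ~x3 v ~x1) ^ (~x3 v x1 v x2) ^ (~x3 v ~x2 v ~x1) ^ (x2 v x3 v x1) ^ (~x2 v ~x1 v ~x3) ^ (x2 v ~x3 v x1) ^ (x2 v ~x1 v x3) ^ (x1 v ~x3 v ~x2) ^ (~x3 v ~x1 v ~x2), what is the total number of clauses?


Each group enclosed in parentheses joined by ^ is one clause.
Counting the conjuncts: 11 clauses.

11


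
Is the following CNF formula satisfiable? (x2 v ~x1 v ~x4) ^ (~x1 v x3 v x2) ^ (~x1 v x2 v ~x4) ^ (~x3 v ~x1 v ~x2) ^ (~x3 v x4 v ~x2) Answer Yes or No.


Check all 16 possible truth assignments.
Number of satisfying assignments found: 10.
The formula is satisfiable.

Yes


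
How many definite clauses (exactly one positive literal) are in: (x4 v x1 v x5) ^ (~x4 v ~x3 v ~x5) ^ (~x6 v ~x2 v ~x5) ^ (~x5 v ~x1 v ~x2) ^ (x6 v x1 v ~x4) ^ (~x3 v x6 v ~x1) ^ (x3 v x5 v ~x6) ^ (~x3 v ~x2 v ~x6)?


A definite clause has exactly one positive literal.
Clause 1: 3 positive -> not definite
Clause 2: 0 positive -> not definite
Clause 3: 0 positive -> not definite
Clause 4: 0 positive -> not definite
Clause 5: 2 positive -> not definite
Clause 6: 1 positive -> definite
Clause 7: 2 positive -> not definite
Clause 8: 0 positive -> not definite
Definite clause count = 1.

1


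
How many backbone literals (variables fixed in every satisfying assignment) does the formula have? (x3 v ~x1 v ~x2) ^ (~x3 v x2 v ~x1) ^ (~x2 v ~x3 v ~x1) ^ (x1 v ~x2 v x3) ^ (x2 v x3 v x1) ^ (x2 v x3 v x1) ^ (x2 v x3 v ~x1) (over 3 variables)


Find all satisfying assignments: 2 model(s).
Check which variables have the same value in every model.
Fixed variables: x1=F, x3=T.
Backbone size = 2.

2


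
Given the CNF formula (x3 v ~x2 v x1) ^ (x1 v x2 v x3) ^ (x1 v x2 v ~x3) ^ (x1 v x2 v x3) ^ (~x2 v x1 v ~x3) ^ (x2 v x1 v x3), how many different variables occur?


Identify each distinct variable in the formula.
Variables found: x1, x2, x3.
Total distinct variables = 3.

3


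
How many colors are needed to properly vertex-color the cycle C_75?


An odd cycle cannot be 2-colored: alternating two colors around the cycle returns to the start with a conflict.
Since 75 is odd, three colors are required (and three suffice).
Chromatic number = 3.

3


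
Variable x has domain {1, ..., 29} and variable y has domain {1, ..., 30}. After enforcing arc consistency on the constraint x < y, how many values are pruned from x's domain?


For the constraint x < y, x needs a supporting value in y's domain.
x can be at most 29 (one less than y's maximum).
Valid x values from domain: 29 out of 29.
Pruned = 29 - 29 = 0.

0


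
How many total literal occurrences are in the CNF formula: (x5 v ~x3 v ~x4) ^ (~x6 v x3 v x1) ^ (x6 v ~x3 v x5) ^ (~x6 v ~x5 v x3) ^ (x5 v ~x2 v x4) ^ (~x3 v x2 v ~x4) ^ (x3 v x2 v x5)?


Clause lengths: 3, 3, 3, 3, 3, 3, 3.
Sum = 3 + 3 + 3 + 3 + 3 + 3 + 3 = 21.

21


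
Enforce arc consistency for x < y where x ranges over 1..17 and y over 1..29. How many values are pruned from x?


For the constraint x < y, x needs a supporting value in y's domain.
x can be at most 28 (one less than y's maximum).
Valid x values from domain: 17 out of 17.
Pruned = 17 - 17 = 0.

0


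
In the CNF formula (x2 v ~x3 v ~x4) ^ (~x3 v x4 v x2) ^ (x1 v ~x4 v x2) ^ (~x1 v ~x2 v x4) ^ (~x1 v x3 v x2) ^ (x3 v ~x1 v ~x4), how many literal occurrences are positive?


Scan each clause for unnegated literals.
Clause 1: 1 positive; Clause 2: 2 positive; Clause 3: 2 positive; Clause 4: 1 positive; Clause 5: 2 positive; Clause 6: 1 positive.
Total positive literal occurrences = 9.

9


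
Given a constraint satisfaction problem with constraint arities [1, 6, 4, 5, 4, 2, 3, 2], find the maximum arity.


The arities are: 1, 6, 4, 5, 4, 2, 3, 2.
Scan for the maximum value.
Maximum arity = 6.

6


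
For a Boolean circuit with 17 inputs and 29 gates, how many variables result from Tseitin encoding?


The Tseitin transformation introduces one auxiliary variable per gate.
Total variables = inputs + gates = 17 + 29 = 46.

46


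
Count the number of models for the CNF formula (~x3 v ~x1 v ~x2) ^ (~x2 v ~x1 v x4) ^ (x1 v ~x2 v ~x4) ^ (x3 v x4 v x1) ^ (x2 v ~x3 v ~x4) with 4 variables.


Enumerate all 16 truth assignments over 4 variables.
Test each against every clause.
Satisfying assignments found: 7.

7


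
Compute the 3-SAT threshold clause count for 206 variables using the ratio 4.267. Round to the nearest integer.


The 3-SAT phase transition occurs at approximately 4.267 clauses per variable.
m = 4.267 * 206 = 879.002.
Rounded to nearest integer: 879.

879


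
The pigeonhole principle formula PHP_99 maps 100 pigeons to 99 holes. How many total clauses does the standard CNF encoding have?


The PHP encoding has two parts:
1) At-least-one-hole clauses: 100 (one per pigeon, each with 99 literals).
2) At-most-one-pigeon-per-hole clauses: 99 holes * C(100,2) = 99 * 4950 = 490050.
Total clauses = 100 + 490050 = 490150.

490150


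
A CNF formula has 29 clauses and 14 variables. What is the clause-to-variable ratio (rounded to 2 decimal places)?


Clause-to-variable ratio = clauses / variables.
29 / 14 = 2.07.

2.07


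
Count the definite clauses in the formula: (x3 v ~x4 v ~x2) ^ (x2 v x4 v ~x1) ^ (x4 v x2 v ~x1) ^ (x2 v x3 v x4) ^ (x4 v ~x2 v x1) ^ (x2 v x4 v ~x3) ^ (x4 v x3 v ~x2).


A definite clause has exactly one positive literal.
Clause 1: 1 positive -> definite
Clause 2: 2 positive -> not definite
Clause 3: 2 positive -> not definite
Clause 4: 3 positive -> not definite
Clause 5: 2 positive -> not definite
Clause 6: 2 positive -> not definite
Clause 7: 2 positive -> not definite
Definite clause count = 1.

1


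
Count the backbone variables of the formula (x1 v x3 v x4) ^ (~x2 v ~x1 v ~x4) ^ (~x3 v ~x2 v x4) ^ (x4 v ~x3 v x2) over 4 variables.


Find all satisfying assignments: 8 model(s).
Check which variables have the same value in every model.
No variable is fixed across all models.
Backbone size = 0.

0


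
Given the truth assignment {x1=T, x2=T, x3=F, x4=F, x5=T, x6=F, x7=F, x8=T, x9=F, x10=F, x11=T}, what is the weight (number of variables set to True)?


The weight is the number of variables assigned True.
True variables: x1, x2, x5, x8, x11.
Weight = 5.

5


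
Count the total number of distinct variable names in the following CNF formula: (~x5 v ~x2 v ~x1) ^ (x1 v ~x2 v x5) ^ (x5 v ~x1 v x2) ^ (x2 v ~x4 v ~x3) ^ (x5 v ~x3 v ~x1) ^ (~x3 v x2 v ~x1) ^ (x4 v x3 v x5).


Identify each distinct variable in the formula.
Variables found: x1, x2, x3, x4, x5.
Total distinct variables = 5.

5


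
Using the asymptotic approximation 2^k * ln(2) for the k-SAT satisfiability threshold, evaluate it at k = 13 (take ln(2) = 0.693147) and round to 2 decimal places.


Using the asymptotic formula: threshold ~ 2^k * ln(2).
2^13 = 8192.
8192 * 0.693147 = 5678.26.

5678.26


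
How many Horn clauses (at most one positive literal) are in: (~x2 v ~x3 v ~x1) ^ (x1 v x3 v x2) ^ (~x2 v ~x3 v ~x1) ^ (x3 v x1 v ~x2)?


A Horn clause has at most one positive literal.
Clause 1: 0 positive lit(s) -> Horn
Clause 2: 3 positive lit(s) -> not Horn
Clause 3: 0 positive lit(s) -> Horn
Clause 4: 2 positive lit(s) -> not Horn
Total Horn clauses = 2.

2


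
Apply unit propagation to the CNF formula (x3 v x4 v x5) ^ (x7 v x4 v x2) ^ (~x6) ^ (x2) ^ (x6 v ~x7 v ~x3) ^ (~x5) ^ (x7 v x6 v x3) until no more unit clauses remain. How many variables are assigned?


Unit propagation repeatedly assigns the literal in any unit clause, then simplifies.
Assignments in order: x6 = F, x2 = T, x5 = F.
No further unit clauses remain.
Total variables assigned = 3.

3


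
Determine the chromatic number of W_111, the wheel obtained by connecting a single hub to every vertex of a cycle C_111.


W_111 consists of the cycle C_111 together with a hub vertex adjacent to every cycle vertex.
The cycle C_111 needs 3 colors (odd cycle -> 3).
The hub is adjacent to every cycle vertex, so it must receive a new color distinct from all of them.
Chromatic number = 3 + 1 = 4.

4


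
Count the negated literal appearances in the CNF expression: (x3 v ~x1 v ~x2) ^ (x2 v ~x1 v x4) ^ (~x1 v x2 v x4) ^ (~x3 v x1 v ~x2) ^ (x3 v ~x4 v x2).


Scan each clause for negated literals.
Clause 1: 2 negative; Clause 2: 1 negative; Clause 3: 1 negative; Clause 4: 2 negative; Clause 5: 1 negative.
Total negative literal occurrences = 7.

7


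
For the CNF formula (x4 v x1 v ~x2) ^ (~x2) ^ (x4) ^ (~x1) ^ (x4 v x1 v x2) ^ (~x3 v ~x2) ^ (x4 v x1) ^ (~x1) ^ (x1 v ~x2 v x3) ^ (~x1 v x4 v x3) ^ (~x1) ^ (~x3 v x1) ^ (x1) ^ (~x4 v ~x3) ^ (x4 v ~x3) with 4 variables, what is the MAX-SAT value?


Enumerate all 16 truth assignments.
For each, count how many of the 15 clauses are satisfied.
The formula is not fully satisfiable, so the maximum is below 15.
Maximum simultaneously satisfiable clauses = 14.

14


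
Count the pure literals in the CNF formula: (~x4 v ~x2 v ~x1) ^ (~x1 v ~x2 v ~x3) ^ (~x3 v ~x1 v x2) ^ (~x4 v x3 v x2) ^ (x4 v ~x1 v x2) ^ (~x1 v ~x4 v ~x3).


A pure literal appears in only one polarity across all clauses.
Pure literals: x1 (negative only).
Count = 1.

1


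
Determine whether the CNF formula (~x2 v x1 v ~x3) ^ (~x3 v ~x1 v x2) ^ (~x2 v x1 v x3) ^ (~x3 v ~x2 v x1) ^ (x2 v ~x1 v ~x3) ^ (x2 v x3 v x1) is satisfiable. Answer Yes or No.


Check all 8 possible truth assignments.
Number of satisfying assignments found: 4.
The formula is satisfiable.

Yes


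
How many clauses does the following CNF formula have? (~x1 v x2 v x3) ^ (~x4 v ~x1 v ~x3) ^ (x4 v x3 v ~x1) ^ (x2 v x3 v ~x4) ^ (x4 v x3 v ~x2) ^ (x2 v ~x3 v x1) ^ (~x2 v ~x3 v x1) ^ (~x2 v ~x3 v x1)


Each group enclosed in parentheses joined by ^ is one clause.
Counting the conjuncts: 8 clauses.

8


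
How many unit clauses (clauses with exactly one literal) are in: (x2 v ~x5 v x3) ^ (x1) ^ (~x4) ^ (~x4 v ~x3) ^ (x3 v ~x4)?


A unit clause contains exactly one literal.
Unit clauses found: (x1), (~x4).
Count = 2.

2


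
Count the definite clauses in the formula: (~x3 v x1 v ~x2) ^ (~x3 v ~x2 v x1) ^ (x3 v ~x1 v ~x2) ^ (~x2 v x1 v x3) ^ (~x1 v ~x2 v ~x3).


A definite clause has exactly one positive literal.
Clause 1: 1 positive -> definite
Clause 2: 1 positive -> definite
Clause 3: 1 positive -> definite
Clause 4: 2 positive -> not definite
Clause 5: 0 positive -> not definite
Definite clause count = 3.

3


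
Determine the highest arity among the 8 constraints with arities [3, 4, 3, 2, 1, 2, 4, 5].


The arities are: 3, 4, 3, 2, 1, 2, 4, 5.
Scan for the maximum value.
Maximum arity = 5.

5


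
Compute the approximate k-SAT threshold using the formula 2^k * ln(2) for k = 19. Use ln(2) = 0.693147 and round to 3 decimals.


Using the asymptotic formula: threshold ~ 2^k * ln(2).
2^19 = 524288.
524288 * 0.693147 = 363408.654.

363408.654


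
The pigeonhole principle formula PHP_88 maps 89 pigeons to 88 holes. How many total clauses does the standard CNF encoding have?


The PHP encoding has two parts:
1) At-least-one-hole clauses: 89 (one per pigeon, each with 88 literals).
2) At-most-one-pigeon-per-hole clauses: 88 holes * C(89,2) = 88 * 3916 = 344608.
Total clauses = 89 + 344608 = 344697.

344697


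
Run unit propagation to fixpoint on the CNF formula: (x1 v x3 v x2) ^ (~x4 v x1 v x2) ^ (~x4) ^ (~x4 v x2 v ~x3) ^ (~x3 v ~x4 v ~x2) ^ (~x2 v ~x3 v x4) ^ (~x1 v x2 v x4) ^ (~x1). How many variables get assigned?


Unit propagation repeatedly assigns the literal in any unit clause, then simplifies.
Assignments in order: x4 = F, x1 = F.
No further unit clauses remain.
Total variables assigned = 2.

2


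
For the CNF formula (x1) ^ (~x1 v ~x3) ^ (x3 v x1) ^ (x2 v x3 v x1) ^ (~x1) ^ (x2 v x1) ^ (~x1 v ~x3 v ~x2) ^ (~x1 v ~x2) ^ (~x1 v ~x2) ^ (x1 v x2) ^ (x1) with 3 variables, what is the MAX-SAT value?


Enumerate all 8 truth assignments.
For each, count how many of the 11 clauses are satisfied.
The formula is not fully satisfiable, so the maximum is below 11.
Maximum simultaneously satisfiable clauses = 10.

10


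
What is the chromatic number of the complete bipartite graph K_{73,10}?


K_{73,10} is bipartite by definition: the two parts are independent sets, with every edge crossing between them.
Color all vertices in one part with color 1 and all vertices in the other part with color 2.
Since the graph has at least one edge, one color does not suffice.
Chromatic number = 2.

2


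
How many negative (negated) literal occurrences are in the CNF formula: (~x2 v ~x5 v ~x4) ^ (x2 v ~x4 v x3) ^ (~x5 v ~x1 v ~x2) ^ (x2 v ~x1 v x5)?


Scan each clause for negated literals.
Clause 1: 3 negative; Clause 2: 1 negative; Clause 3: 3 negative; Clause 4: 1 negative.
Total negative literal occurrences = 8.

8


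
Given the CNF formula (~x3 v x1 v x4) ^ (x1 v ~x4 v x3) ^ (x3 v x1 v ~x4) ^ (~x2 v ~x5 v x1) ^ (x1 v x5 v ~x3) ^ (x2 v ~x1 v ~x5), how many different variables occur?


Identify each distinct variable in the formula.
Variables found: x1, x2, x3, x4, x5.
Total distinct variables = 5.

5


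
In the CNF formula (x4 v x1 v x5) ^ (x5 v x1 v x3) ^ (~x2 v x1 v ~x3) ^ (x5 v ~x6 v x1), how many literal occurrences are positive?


Scan each clause for unnegated literals.
Clause 1: 3 positive; Clause 2: 3 positive; Clause 3: 1 positive; Clause 4: 2 positive.
Total positive literal occurrences = 9.

9


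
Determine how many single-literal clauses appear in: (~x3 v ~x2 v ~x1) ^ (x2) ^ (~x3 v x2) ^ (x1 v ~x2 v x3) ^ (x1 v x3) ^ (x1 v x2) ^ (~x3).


A unit clause contains exactly one literal.
Unit clauses found: (x2), (~x3).
Count = 2.

2


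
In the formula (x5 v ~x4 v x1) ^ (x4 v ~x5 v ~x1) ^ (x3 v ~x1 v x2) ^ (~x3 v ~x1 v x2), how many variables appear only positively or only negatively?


A pure literal appears in only one polarity across all clauses.
Pure literals: x2 (positive only).
Count = 1.

1


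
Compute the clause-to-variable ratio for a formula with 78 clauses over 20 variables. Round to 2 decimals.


Clause-to-variable ratio = clauses / variables.
78 / 20 = 3.9.

3.9


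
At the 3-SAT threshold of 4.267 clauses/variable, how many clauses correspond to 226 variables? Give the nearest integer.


The 3-SAT phase transition occurs at approximately 4.267 clauses per variable.
m = 4.267 * 226 = 964.342.
Rounded to nearest integer: 964.

964


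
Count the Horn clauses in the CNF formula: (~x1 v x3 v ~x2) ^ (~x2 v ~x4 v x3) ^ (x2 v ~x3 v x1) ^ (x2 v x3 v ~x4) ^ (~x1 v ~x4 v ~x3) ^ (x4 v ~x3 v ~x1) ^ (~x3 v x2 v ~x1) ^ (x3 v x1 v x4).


A Horn clause has at most one positive literal.
Clause 1: 1 positive lit(s) -> Horn
Clause 2: 1 positive lit(s) -> Horn
Clause 3: 2 positive lit(s) -> not Horn
Clause 4: 2 positive lit(s) -> not Horn
Clause 5: 0 positive lit(s) -> Horn
Clause 6: 1 positive lit(s) -> Horn
Clause 7: 1 positive lit(s) -> Horn
Clause 8: 3 positive lit(s) -> not Horn
Total Horn clauses = 5.

5


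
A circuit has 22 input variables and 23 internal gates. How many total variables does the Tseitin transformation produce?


The Tseitin transformation introduces one auxiliary variable per gate.
Total variables = inputs + gates = 22 + 23 = 45.

45


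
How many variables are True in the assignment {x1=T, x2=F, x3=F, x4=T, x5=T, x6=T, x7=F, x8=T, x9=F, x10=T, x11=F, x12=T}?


The weight is the number of variables assigned True.
True variables: x1, x4, x5, x6, x8, x10, x12.
Weight = 7.

7


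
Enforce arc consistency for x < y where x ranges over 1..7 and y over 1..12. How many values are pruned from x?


For the constraint x < y, x needs a supporting value in y's domain.
x can be at most 11 (one less than y's maximum).
Valid x values from domain: 7 out of 7.
Pruned = 7 - 7 = 0.

0


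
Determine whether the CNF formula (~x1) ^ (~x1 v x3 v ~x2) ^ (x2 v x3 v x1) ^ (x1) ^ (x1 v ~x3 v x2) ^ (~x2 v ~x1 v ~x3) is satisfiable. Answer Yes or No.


Check all 8 possible truth assignments.
Number of satisfying assignments found: 0.
The formula is unsatisfiable.

No


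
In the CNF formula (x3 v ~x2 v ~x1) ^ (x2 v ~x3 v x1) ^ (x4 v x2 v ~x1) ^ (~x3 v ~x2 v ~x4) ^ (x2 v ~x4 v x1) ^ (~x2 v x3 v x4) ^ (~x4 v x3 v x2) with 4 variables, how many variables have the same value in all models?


Find all satisfying assignments: 5 model(s).
Check which variables have the same value in every model.
No variable is fixed across all models.
Backbone size = 0.

0


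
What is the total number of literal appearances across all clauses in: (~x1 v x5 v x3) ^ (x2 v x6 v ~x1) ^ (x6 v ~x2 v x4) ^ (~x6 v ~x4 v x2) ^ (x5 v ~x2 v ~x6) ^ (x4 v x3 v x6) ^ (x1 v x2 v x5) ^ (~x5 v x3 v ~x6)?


Clause lengths: 3, 3, 3, 3, 3, 3, 3, 3.
Sum = 3 + 3 + 3 + 3 + 3 + 3 + 3 + 3 = 24.

24


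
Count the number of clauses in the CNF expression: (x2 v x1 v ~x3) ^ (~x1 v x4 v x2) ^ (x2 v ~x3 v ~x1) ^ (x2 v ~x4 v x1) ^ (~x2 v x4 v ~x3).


Each group enclosed in parentheses joined by ^ is one clause.
Counting the conjuncts: 5 clauses.

5


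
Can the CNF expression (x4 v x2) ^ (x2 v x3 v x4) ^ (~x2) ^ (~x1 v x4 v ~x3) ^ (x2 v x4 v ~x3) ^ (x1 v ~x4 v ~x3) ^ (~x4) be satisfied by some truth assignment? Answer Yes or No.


Check all 16 possible truth assignments.
Number of satisfying assignments found: 0.
The formula is unsatisfiable.

No


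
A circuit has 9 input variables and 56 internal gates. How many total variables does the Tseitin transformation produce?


The Tseitin transformation introduces one auxiliary variable per gate.
Total variables = inputs + gates = 9 + 56 = 65.

65


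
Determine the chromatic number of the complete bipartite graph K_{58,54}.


K_{58,54} is bipartite by definition: the two parts are independent sets, with every edge crossing between them.
Color all vertices in one part with color 1 and all vertices in the other part with color 2.
Since the graph has at least one edge, one color does not suffice.
Chromatic number = 2.

2


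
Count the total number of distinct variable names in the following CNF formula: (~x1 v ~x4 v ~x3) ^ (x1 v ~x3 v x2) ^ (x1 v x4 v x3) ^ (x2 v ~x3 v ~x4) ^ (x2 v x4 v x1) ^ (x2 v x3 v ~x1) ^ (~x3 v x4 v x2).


Identify each distinct variable in the formula.
Variables found: x1, x2, x3, x4.
Total distinct variables = 4.

4


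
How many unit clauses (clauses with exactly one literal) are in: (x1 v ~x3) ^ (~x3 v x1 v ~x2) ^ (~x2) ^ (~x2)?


A unit clause contains exactly one literal.
Unit clauses found: (~x2), (~x2).
Count = 2.

2


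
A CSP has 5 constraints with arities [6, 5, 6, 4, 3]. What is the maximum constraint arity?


The arities are: 6, 5, 6, 4, 3.
Scan for the maximum value.
Maximum arity = 6.

6


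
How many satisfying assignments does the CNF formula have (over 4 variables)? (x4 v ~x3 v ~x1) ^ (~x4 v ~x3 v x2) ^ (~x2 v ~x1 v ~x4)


Enumerate all 16 truth assignments over 4 variables.
Test each against every clause.
Satisfying assignments found: 10.

10


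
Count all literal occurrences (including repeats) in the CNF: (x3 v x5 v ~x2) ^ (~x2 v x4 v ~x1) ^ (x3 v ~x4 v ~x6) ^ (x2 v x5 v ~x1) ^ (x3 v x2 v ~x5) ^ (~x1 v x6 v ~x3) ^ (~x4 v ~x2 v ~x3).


Clause lengths: 3, 3, 3, 3, 3, 3, 3.
Sum = 3 + 3 + 3 + 3 + 3 + 3 + 3 = 21.

21


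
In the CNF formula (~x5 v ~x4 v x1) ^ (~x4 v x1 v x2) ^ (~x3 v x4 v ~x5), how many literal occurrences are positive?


Scan each clause for unnegated literals.
Clause 1: 1 positive; Clause 2: 2 positive; Clause 3: 1 positive.
Total positive literal occurrences = 4.

4


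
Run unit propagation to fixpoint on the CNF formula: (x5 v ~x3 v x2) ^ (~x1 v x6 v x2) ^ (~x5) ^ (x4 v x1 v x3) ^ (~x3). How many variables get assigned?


Unit propagation repeatedly assigns the literal in any unit clause, then simplifies.
Assignments in order: x5 = F, x3 = F.
No further unit clauses remain.
Total variables assigned = 2.

2


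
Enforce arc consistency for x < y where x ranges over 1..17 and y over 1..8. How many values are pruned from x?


For the constraint x < y, x needs a supporting value in y's domain.
x can be at most 7 (one less than y's maximum).
Valid x values from domain: 7 out of 17.
Pruned = 17 - 7 = 10.

10


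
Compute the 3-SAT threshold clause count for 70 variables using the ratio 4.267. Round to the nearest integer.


The 3-SAT phase transition occurs at approximately 4.267 clauses per variable.
m = 4.267 * 70 = 298.69.
Rounded to nearest integer: 299.

299


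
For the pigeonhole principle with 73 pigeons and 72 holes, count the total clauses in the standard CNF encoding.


The PHP encoding has two parts:
1) At-least-one-hole clauses: 73 (one per pigeon, each with 72 literals).
2) At-most-one-pigeon-per-hole clauses: 72 holes * C(73,2) = 72 * 2628 = 189216.
Total clauses = 73 + 189216 = 189289.

189289
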